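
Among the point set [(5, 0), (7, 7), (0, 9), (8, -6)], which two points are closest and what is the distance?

Computing all pairwise distances among 4 points:

d((5, 0), (7, 7)) = 7.2801
d((5, 0), (0, 9)) = 10.2956
d((5, 0), (8, -6)) = 6.7082 <-- minimum
d((7, 7), (0, 9)) = 7.2801
d((7, 7), (8, -6)) = 13.0384
d((0, 9), (8, -6)) = 17.0

Closest pair: (5, 0) and (8, -6) with distance 6.7082

The closest pair is (5, 0) and (8, -6) with Euclidean distance 6.7082. For 4 points, brute-force pairwise comparison is shown above. For large n, the divide-and-conquer algorithm (sort by x, recurse on halves, check the dividing strip) achieves O(n log n).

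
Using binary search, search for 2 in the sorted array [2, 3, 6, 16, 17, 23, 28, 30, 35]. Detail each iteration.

Binary search for 2 in [2, 3, 6, 16, 17, 23, 28, 30, 35]:

lo=0, hi=8, mid=4, arr[mid]=17 -> 17 > 2, search left half
lo=0, hi=3, mid=1, arr[mid]=3 -> 3 > 2, search left half
lo=0, hi=0, mid=0, arr[mid]=2 -> Found target at index 0!

Binary search finds 2 at index 0 after 3 comparisons. The search repeatedly halves the search space by comparing with the middle element.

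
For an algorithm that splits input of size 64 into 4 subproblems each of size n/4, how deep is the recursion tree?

For divide and conquer with division factor 4:

Problem sizes at each level:
Level 0: 64
Level 1: 16
Level 2: 4
Level 3: 1

The root is level 0 and the size-1 base case is level 3 (the tree spans levels 0 through 3, i.e. 4 levels counting the root), so the depth is the number of divisions: log_4(64) = 3

The recursion tree depth is log_4(64) = 3. At each level, the problem size is divided by 4, so it takes 3 divisions to reduce to a base case of size 1. The algorithm makes 4 recursive calls at each level.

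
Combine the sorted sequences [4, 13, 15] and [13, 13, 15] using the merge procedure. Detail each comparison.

Merging process:

Compare 4 vs 13: take 4 from left. Merged: [4]
Compare 13 vs 13: take 13 from left. Merged: [4, 13]
Compare 15 vs 13: take 13 from right. Merged: [4, 13, 13]
Compare 15 vs 13: take 13 from right. Merged: [4, 13, 13, 13]
Compare 15 vs 15: take 15 from left. Merged: [4, 13, 13, 13, 15]
Append remaining from right: [15]. Merged: [4, 13, 13, 13, 15, 15]

Final merged array: [4, 13, 13, 13, 15, 15]
Total comparisons: 5

The merged array is [4, 13, 13, 13, 15, 15], requiring 5 comparisons. The merge step runs in O(n) time where n is the total number of elements.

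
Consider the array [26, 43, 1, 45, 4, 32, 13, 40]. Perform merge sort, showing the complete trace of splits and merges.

Merge sort trace:

Split: [26, 43, 1, 45, 4, 32, 13, 40] -> [26, 43, 1, 45] and [4, 32, 13, 40]
  Split: [26, 43, 1, 45] -> [26, 43] and [1, 45]
    Split: [26, 43] -> [26] and [43]
    Merge: [26] + [43] -> [26, 43]
    Split: [1, 45] -> [1] and [45]
    Merge: [1] + [45] -> [1, 45]
  Merge: [26, 43] + [1, 45] -> [1, 26, 43, 45]
  Split: [4, 32, 13, 40] -> [4, 32] and [13, 40]
    Split: [4, 32] -> [4] and [32]
    Merge: [4] + [32] -> [4, 32]
    Split: [13, 40] -> [13] and [40]
    Merge: [13] + [40] -> [13, 40]
  Merge: [4, 32] + [13, 40] -> [4, 13, 32, 40]
Merge: [1, 26, 43, 45] + [4, 13, 32, 40] -> [1, 4, 13, 26, 32, 40, 43, 45]

Final sorted array: [1, 4, 13, 26, 32, 40, 43, 45]

The merge sort proceeds by recursively splitting the array and merging sorted halves.
After all merges, the sorted array is [1, 4, 13, 26, 32, 40, 43, 45].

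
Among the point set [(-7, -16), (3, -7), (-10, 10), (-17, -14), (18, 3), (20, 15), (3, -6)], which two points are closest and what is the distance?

Computing all pairwise distances among 7 points:

d((-7, -16), (3, -7)) = 13.4536
d((-7, -16), (-10, 10)) = 26.1725
d((-7, -16), (-17, -14)) = 10.198
d((-7, -16), (18, 3)) = 31.4006
d((-7, -16), (20, 15)) = 41.1096
d((-7, -16), (3, -6)) = 14.1421
d((3, -7), (-10, 10)) = 21.4009
d((3, -7), (-17, -14)) = 21.1896
d((3, -7), (18, 3)) = 18.0278
d((3, -7), (20, 15)) = 27.8029
d((3, -7), (3, -6)) = 1.0 <-- minimum
d((-10, 10), (-17, -14)) = 25.0
d((-10, 10), (18, 3)) = 28.8617
d((-10, 10), (20, 15)) = 30.4138
d((-10, 10), (3, -6)) = 20.6155
d((-17, -14), (18, 3)) = 38.9102
d((-17, -14), (20, 15)) = 47.0106
d((-17, -14), (3, -6)) = 21.5407
d((18, 3), (20, 15)) = 12.1655
d((18, 3), (3, -6)) = 17.4929
d((20, 15), (3, -6)) = 27.0185

Closest pair: (3, -7) and (3, -6) with distance 1.0

The closest pair is (3, -7) and (3, -6) with Euclidean distance 1.0. For 7 points, brute-force pairwise comparison is shown above. For large n, the divide-and-conquer algorithm (sort by x, recurse on halves, check the dividing strip) achieves O(n log n).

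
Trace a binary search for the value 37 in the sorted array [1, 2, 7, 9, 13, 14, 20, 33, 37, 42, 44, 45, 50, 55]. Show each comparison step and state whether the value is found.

Binary search for 37 in [1, 2, 7, 9, 13, 14, 20, 33, 37, 42, 44, 45, 50, 55]:

lo=0, hi=13, mid=6, arr[mid]=20 -> 20 < 37, search right half
lo=7, hi=13, mid=10, arr[mid]=44 -> 44 > 37, search left half
lo=7, hi=9, mid=8, arr[mid]=37 -> Found target at index 8!

Binary search finds 37 at index 8 after 3 comparisons. The search repeatedly halves the search space by comparing with the middle element.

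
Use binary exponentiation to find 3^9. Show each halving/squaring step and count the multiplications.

Computing 3^9 by squaring (build up from 3^1; each line after the first costs one multiplication):

3^1 = 3
3^2 = (3^1)^2 = 3^2 = 9
3^4 = (3^2)^2 = 9^2 = 81
3^8 = (3^4)^2 = 81^2 = 6561
3^9 = 3 * 3^8 = 3 * 6561 = 19683

Result: 19683
Multiplications needed: 4 (4 lines after 3^1)

3^9 = 19683. Using exponentiation by squaring, this requires 4 multiplications. The key idea: if the exponent is even, square the half-power; if odd, multiply by the base once.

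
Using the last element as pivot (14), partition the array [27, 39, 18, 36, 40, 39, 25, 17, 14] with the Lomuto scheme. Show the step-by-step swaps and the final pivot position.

Lomuto partition with pivot = 14:

Initial array: [27, 39, 18, 36, 40, 39, 25, 17, 14]

arr[0]=27 > 14: no swap
arr[1]=39 > 14: no swap
arr[2]=18 > 14: no swap
arr[3]=36 > 14: no swap
arr[4]=40 > 14: no swap
arr[5]=39 > 14: no swap
arr[6]=25 > 14: no swap
arr[7]=17 > 14: no swap

Place pivot at position 0: [14, 39, 18, 36, 40, 39, 25, 17, 27]
Pivot position: 0

After partitioning with pivot 14, the array becomes [14, 39, 18, 36, 40, 39, 25, 17, 27]. The pivot is placed at index 0. All elements to the left of the pivot are <= 14, and all elements to the right are > 14.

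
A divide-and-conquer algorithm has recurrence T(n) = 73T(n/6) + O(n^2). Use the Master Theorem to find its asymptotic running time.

Master Theorem for T(n) = 73T(n/6) + O(n^2):

a = 73, b = 6, c = 2
log_b(a) = log_6(73) = 2.3946

Case 1: c = 2 < log_6(73) = 2.3946
T(n) = O(n^(log_6 73))

For T(n) = 73T(n/6) + O(n^2): log_6(73) = 2.3946. This is Case 1 of the Master Theorem (c < log_b(a), work dominated by leaves), giving O(n^(log_6 73)).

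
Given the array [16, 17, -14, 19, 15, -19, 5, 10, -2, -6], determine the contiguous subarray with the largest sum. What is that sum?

Using Kadane's algorithm on [16, 17, -14, 19, 15, -19, 5, 10, -2, -6]:

Scanning through the array:
Position 1 (value 17): max_ending_here = 33, max_so_far = 33
Position 2 (value -14): max_ending_here = 19, max_so_far = 33
Position 3 (value 19): max_ending_here = 38, max_so_far = 38
Position 4 (value 15): max_ending_here = 53, max_so_far = 53
Position 5 (value -19): max_ending_here = 34, max_so_far = 53
Position 6 (value 5): max_ending_here = 39, max_so_far = 53
Position 7 (value 10): max_ending_here = 49, max_so_far = 53
Position 8 (value -2): max_ending_here = 47, max_so_far = 53
Position 9 (value -6): max_ending_here = 41, max_so_far = 53

Maximum subarray: [16, 17, -14, 19, 15]
Maximum sum: 53

The maximum subarray is [16, 17, -14, 19, 15] with sum 53. This subarray runs from index 0 to index 4.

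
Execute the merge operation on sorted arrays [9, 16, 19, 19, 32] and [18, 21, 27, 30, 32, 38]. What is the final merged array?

Merging process:

Compare 9 vs 18: take 9 from left. Merged: [9]
Compare 16 vs 18: take 16 from left. Merged: [9, 16]
Compare 19 vs 18: take 18 from right. Merged: [9, 16, 18]
Compare 19 vs 21: take 19 from left. Merged: [9, 16, 18, 19]
Compare 19 vs 21: take 19 from left. Merged: [9, 16, 18, 19, 19]
Compare 32 vs 21: take 21 from right. Merged: [9, 16, 18, 19, 19, 21]
Compare 32 vs 27: take 27 from right. Merged: [9, 16, 18, 19, 19, 21, 27]
Compare 32 vs 30: take 30 from right. Merged: [9, 16, 18, 19, 19, 21, 27, 30]
Compare 32 vs 32: take 32 from left. Merged: [9, 16, 18, 19, 19, 21, 27, 30, 32]
Append remaining from right: [32, 38]. Merged: [9, 16, 18, 19, 19, 21, 27, 30, 32, 32, 38]

Final merged array: [9, 16, 18, 19, 19, 21, 27, 30, 32, 32, 38]
Total comparisons: 9

The merged array is [9, 16, 18, 19, 19, 21, 27, 30, 32, 32, 38], requiring 9 comparisons. The merge step runs in O(n) time where n is the total number of elements.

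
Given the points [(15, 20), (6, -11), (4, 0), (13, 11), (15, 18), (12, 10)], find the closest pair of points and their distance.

Computing all pairwise distances among 6 points:

d((15, 20), (6, -11)) = 32.28
d((15, 20), (4, 0)) = 22.8254
d((15, 20), (13, 11)) = 9.2195
d((15, 20), (15, 18)) = 2.0
d((15, 20), (12, 10)) = 10.4403
d((6, -11), (4, 0)) = 11.1803
d((6, -11), (13, 11)) = 23.0868
d((6, -11), (15, 18)) = 30.3645
d((6, -11), (12, 10)) = 21.8403
d((4, 0), (13, 11)) = 14.2127
d((4, 0), (15, 18)) = 21.095
d((4, 0), (12, 10)) = 12.8062
d((13, 11), (15, 18)) = 7.2801
d((13, 11), (12, 10)) = 1.4142 <-- minimum
d((15, 18), (12, 10)) = 8.544

Closest pair: (13, 11) and (12, 10) with distance 1.4142

The closest pair is (13, 11) and (12, 10) with Euclidean distance 1.4142. For 6 points, brute-force pairwise comparison is shown above. For large n, the divide-and-conquer algorithm (sort by x, recurse on halves, check the dividing strip) achieves O(n log n).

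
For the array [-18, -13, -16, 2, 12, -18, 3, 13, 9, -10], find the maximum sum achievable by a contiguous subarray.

Using Kadane's algorithm on [-18, -13, -16, 2, 12, -18, 3, 13, 9, -10]:

Scanning through the array:
Position 1 (value -13): max_ending_here = -13, max_so_far = -13
Position 2 (value -16): max_ending_here = -16, max_so_far = -13
Position 3 (value 2): max_ending_here = 2, max_so_far = 2
Position 4 (value 12): max_ending_here = 14, max_so_far = 14
Position 5 (value -18): max_ending_here = -4, max_so_far = 14
Position 6 (value 3): max_ending_here = 3, max_so_far = 14
Position 7 (value 13): max_ending_here = 16, max_so_far = 16
Position 8 (value 9): max_ending_here = 25, max_so_far = 25
Position 9 (value -10): max_ending_here = 15, max_so_far = 25

Maximum subarray: [3, 13, 9]
Maximum sum: 25

The maximum subarray is [3, 13, 9] with sum 25. This subarray runs from index 6 to index 8.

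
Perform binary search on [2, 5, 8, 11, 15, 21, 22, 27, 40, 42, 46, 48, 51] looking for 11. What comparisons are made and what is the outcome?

Binary search for 11 in [2, 5, 8, 11, 15, 21, 22, 27, 40, 42, 46, 48, 51]:

lo=0, hi=12, mid=6, arr[mid]=22 -> 22 > 11, search left half
lo=0, hi=5, mid=2, arr[mid]=8 -> 8 < 11, search right half
lo=3, hi=5, mid=4, arr[mid]=15 -> 15 > 11, search left half
lo=3, hi=3, mid=3, arr[mid]=11 -> Found target at index 3!

Binary search finds 11 at index 3 after 4 comparisons. The search repeatedly halves the search space by comparing with the middle element.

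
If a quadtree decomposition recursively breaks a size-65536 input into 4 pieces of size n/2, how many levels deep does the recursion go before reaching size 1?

For divide and conquer with division factor 2:

Problem sizes at each level:
Level 0: 65536
Level 1: 32768
Level 2: 16384
Level 3: 8192
Level 4: 4096
Level 5: 2048
Level 6: 1024
Level 7: 512
Level 8: 256
Level 9: 128
Level 10: 64
Level 11: 32
Level 12: 16
Level 13: 8
Level 14: 4
Level 15: 2
Level 16: 1

The root is level 0 and the size-1 base case is level 16 (the tree spans levels 0 through 16, i.e. 17 levels counting the root), so the depth is the number of divisions: log_2(65536) = 16

The recursion tree depth is log_2(65536) = 16. At each level, the problem size is divided by 2, so it takes 16 divisions to reduce to a base case of size 1. The algorithm makes 4 recursive calls at each level.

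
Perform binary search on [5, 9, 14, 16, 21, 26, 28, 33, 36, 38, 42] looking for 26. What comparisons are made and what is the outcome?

Binary search for 26 in [5, 9, 14, 16, 21, 26, 28, 33, 36, 38, 42]:

lo=0, hi=10, mid=5, arr[mid]=26 -> Found target at index 5!

Binary search finds 26 at index 5 after 1 comparisons. The search repeatedly halves the search space by comparing with the middle element.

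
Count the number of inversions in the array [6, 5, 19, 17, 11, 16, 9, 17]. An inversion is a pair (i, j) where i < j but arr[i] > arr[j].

Finding inversions in [6, 5, 19, 17, 11, 16, 9, 17]:

(0, 1): arr[0]=6 > arr[1]=5
(2, 3): arr[2]=19 > arr[3]=17
(2, 4): arr[2]=19 > arr[4]=11
(2, 5): arr[2]=19 > arr[5]=16
(2, 6): arr[2]=19 > arr[6]=9
(2, 7): arr[2]=19 > arr[7]=17
(3, 4): arr[3]=17 > arr[4]=11
(3, 5): arr[3]=17 > arr[5]=16
(3, 6): arr[3]=17 > arr[6]=9
(4, 6): arr[4]=11 > arr[6]=9
(5, 6): arr[5]=16 > arr[6]=9

Total inversions: 11

The array has 11 inversion(s): (0,1), (2,3), (2,4), (2,5), (2,6), (2,7), (3,4), (3,5), (3,6), (4,6), (5,6). Each pair (i,j) satisfies i < j and arr[i] > arr[j].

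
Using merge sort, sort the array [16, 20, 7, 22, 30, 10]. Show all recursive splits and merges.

Merge sort trace:

Split: [16, 20, 7, 22, 30, 10] -> [16, 20, 7] and [22, 30, 10]
  Split: [16, 20, 7] -> [16] and [20, 7]
    Split: [20, 7] -> [20] and [7]
    Merge: [20] + [7] -> [7, 20]
  Merge: [16] + [7, 20] -> [7, 16, 20]
  Split: [22, 30, 10] -> [22] and [30, 10]
    Split: [30, 10] -> [30] and [10]
    Merge: [30] + [10] -> [10, 30]
  Merge: [22] + [10, 30] -> [10, 22, 30]
Merge: [7, 16, 20] + [10, 22, 30] -> [7, 10, 16, 20, 22, 30]

Final sorted array: [7, 10, 16, 20, 22, 30]

The merge sort proceeds by recursively splitting the array and merging sorted halves.
After all merges, the sorted array is [7, 10, 16, 20, 22, 30].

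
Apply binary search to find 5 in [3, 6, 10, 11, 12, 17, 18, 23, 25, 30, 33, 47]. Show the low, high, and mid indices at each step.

Binary search for 5 in [3, 6, 10, 11, 12, 17, 18, 23, 25, 30, 33, 47]:

lo=0, hi=11, mid=5, arr[mid]=17 -> 17 > 5, search left half
lo=0, hi=4, mid=2, arr[mid]=10 -> 10 > 5, search left half
lo=0, hi=1, mid=0, arr[mid]=3 -> 3 < 5, search right half
lo=1, hi=1, mid=1, arr[mid]=6 -> 6 > 5, search left half
lo=1 > hi=0, target 5 not found

Binary search determines that 5 is not in the array after 4 comparisons. The search space was exhausted without finding the target.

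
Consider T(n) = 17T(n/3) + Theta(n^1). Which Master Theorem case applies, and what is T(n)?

Master Theorem for T(n) = 17T(n/3) + O(n^1):

a = 17, b = 3, c = 1
log_b(a) = log_3(17) = 2.5789

Case 1: c = 1 < log_3(17) = 2.5789
T(n) = O(n^(log_3 17))

For T(n) = 17T(n/3) + O(n^1): log_3(17) = 2.5789. This is Case 1 of the Master Theorem (c < log_b(a), work dominated by leaves), giving O(n^(log_3 17)).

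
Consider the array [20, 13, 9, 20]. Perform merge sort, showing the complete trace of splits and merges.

Merge sort trace:

Split: [20, 13, 9, 20] -> [20, 13] and [9, 20]
  Split: [20, 13] -> [20] and [13]
  Merge: [20] + [13] -> [13, 20]
  Split: [9, 20] -> [9] and [20]
  Merge: [9] + [20] -> [9, 20]
Merge: [13, 20] + [9, 20] -> [9, 13, 20, 20]

Final sorted array: [9, 13, 20, 20]

The merge sort proceeds by recursively splitting the array and merging sorted halves.
After all merges, the sorted array is [9, 13, 20, 20].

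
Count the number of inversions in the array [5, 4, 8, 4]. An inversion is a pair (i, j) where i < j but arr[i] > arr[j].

Finding inversions in [5, 4, 8, 4]:

(0, 1): arr[0]=5 > arr[1]=4
(0, 3): arr[0]=5 > arr[3]=4
(2, 3): arr[2]=8 > arr[3]=4

Total inversions: 3

The array has 3 inversion(s): (0,1), (0,3), (2,3). Each pair (i,j) satisfies i < j and arr[i] > arr[j].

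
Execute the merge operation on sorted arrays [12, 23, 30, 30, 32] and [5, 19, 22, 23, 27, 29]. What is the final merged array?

Merging process:

Compare 12 vs 5: take 5 from right. Merged: [5]
Compare 12 vs 19: take 12 from left. Merged: [5, 12]
Compare 23 vs 19: take 19 from right. Merged: [5, 12, 19]
Compare 23 vs 22: take 22 from right. Merged: [5, 12, 19, 22]
Compare 23 vs 23: take 23 from left. Merged: [5, 12, 19, 22, 23]
Compare 30 vs 23: take 23 from right. Merged: [5, 12, 19, 22, 23, 23]
Compare 30 vs 27: take 27 from right. Merged: [5, 12, 19, 22, 23, 23, 27]
Compare 30 vs 29: take 29 from right. Merged: [5, 12, 19, 22, 23, 23, 27, 29]
Append remaining from left: [30, 30, 32]. Merged: [5, 12, 19, 22, 23, 23, 27, 29, 30, 30, 32]

Final merged array: [5, 12, 19, 22, 23, 23, 27, 29, 30, 30, 32]
Total comparisons: 8

The merged array is [5, 12, 19, 22, 23, 23, 27, 29, 30, 30, 32], requiring 8 comparisons. The merge step runs in O(n) time where n is the total number of elements.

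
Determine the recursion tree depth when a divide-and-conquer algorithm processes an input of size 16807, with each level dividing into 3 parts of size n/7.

For divide and conquer with division factor 7:

Problem sizes at each level:
Level 0: 16807
Level 1: 2401
Level 2: 343
Level 3: 49
Level 4: 7
Level 5: 1

The root is level 0 and the size-1 base case is level 5 (the tree spans levels 0 through 5, i.e. 6 levels counting the root), so the depth is the number of divisions: log_7(16807) = 5

The recursion tree depth is log_7(16807) = 5. At each level, the problem size is divided by 7, so it takes 5 divisions to reduce to a base case of size 1. The algorithm makes 3 recursive calls at each level.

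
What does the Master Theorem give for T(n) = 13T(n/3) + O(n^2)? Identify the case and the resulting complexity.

Master Theorem for T(n) = 13T(n/3) + O(n^2):

a = 13, b = 3, c = 2
log_b(a) = log_3(13) = 2.3347

Case 1: c = 2 < log_3(13) = 2.3347
T(n) = O(n^(log_3 13))

For T(n) = 13T(n/3) + O(n^2): log_3(13) = 2.3347. This is Case 1 of the Master Theorem (c < log_b(a), work dominated by leaves), giving O(n^(log_3 13)).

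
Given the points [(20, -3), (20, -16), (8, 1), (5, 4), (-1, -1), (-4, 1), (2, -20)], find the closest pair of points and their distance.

Computing all pairwise distances among 7 points:

d((20, -3), (20, -16)) = 13.0
d((20, -3), (8, 1)) = 12.6491
d((20, -3), (5, 4)) = 16.5529
d((20, -3), (-1, -1)) = 21.095
d((20, -3), (-4, 1)) = 24.3311
d((20, -3), (2, -20)) = 24.7588
d((20, -16), (8, 1)) = 20.8087
d((20, -16), (5, 4)) = 25.0
d((20, -16), (-1, -1)) = 25.807
d((20, -16), (-4, 1)) = 29.4109
d((20, -16), (2, -20)) = 18.4391
d((8, 1), (5, 4)) = 4.2426
d((8, 1), (-1, -1)) = 9.2195
d((8, 1), (-4, 1)) = 12.0
d((8, 1), (2, -20)) = 21.8403
d((5, 4), (-1, -1)) = 7.8102
d((5, 4), (-4, 1)) = 9.4868
d((5, 4), (2, -20)) = 24.1868
d((-1, -1), (-4, 1)) = 3.6056 <-- minimum
d((-1, -1), (2, -20)) = 19.2354
d((-4, 1), (2, -20)) = 21.8403

Closest pair: (-1, -1) and (-4, 1) with distance 3.6056

The closest pair is (-1, -1) and (-4, 1) with Euclidean distance 3.6056. For 7 points, brute-force pairwise comparison is shown above. For large n, the divide-and-conquer algorithm (sort by x, recurse on halves, check the dividing strip) achieves O(n log n).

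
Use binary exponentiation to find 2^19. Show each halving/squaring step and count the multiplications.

Computing 2^19 by squaring (build up from 2^1; each line after the first costs one multiplication):

2^1 = 2
2^2 = (2^1)^2 = 2^2 = 4
2^4 = (2^2)^2 = 4^2 = 16
2^8 = (2^4)^2 = 16^2 = 256
2^9 = 2 * 2^8 = 2 * 256 = 512
2^18 = (2^9)^2 = 512^2 = 262144
2^19 = 2 * 2^18 = 2 * 262144 = 524288

Result: 524288
Multiplications needed: 6 (6 lines after 2^1)

2^19 = 524288. Using exponentiation by squaring, this requires 6 multiplications. The key idea: if the exponent is even, square the half-power; if odd, multiply by the base once.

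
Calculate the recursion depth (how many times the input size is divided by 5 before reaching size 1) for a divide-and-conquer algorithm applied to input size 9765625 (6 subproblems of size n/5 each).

For divide and conquer with division factor 5:

Problem sizes at each level:
Level 0: 9765625
Level 1: 1953125
Level 2: 390625
Level 3: 78125
Level 4: 15625
Level 5: 3125
Level 6: 625
Level 7: 125
Level 8: 25
Level 9: 5
Level 10: 1

The root is level 0 and the size-1 base case is level 10 (the tree spans levels 0 through 10, i.e. 11 levels counting the root), so the depth is the number of divisions: log_5(9765625) = 10

The recursion tree depth is log_5(9765625) = 10. At each level, the problem size is divided by 5, so it takes 10 divisions to reduce to a base case of size 1. The algorithm makes 6 recursive calls at each level.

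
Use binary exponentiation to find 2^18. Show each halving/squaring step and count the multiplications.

Computing 2^18 by squaring (build up from 2^1; each line after the first costs one multiplication):

2^1 = 2
2^2 = (2^1)^2 = 2^2 = 4
2^4 = (2^2)^2 = 4^2 = 16
2^8 = (2^4)^2 = 16^2 = 256
2^9 = 2 * 2^8 = 2 * 256 = 512
2^18 = (2^9)^2 = 512^2 = 262144

Result: 262144
Multiplications needed: 5 (5 lines after 2^1)

2^18 = 262144. Using exponentiation by squaring, this requires 5 multiplications. The key idea: if the exponent is even, square the half-power; if odd, multiply by the base once.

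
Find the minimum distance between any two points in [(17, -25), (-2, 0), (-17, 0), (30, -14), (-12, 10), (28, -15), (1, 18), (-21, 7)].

Computing all pairwise distances among 8 points:

d((17, -25), (-2, 0)) = 31.4006
d((17, -25), (-17, 0)) = 42.2019
d((17, -25), (30, -14)) = 17.0294
d((17, -25), (-12, 10)) = 45.4533
d((17, -25), (28, -15)) = 14.8661
d((17, -25), (1, 18)) = 45.8803
d((17, -25), (-21, 7)) = 49.679
d((-2, 0), (-17, 0)) = 15.0
d((-2, 0), (30, -14)) = 34.9285
d((-2, 0), (-12, 10)) = 14.1421
d((-2, 0), (28, -15)) = 33.541
d((-2, 0), (1, 18)) = 18.2483
d((-2, 0), (-21, 7)) = 20.2485
d((-17, 0), (30, -14)) = 49.0408
d((-17, 0), (-12, 10)) = 11.1803
d((-17, 0), (28, -15)) = 47.4342
d((-17, 0), (1, 18)) = 25.4558
d((-17, 0), (-21, 7)) = 8.0623
d((30, -14), (-12, 10)) = 48.3735
d((30, -14), (28, -15)) = 2.2361 <-- minimum
d((30, -14), (1, 18)) = 43.1856
d((30, -14), (-21, 7)) = 55.1543
d((-12, 10), (28, -15)) = 47.1699
d((-12, 10), (1, 18)) = 15.2643
d((-12, 10), (-21, 7)) = 9.4868
d((28, -15), (1, 18)) = 42.638
d((28, -15), (-21, 7)) = 53.7122
d((1, 18), (-21, 7)) = 24.5967

Closest pair: (30, -14) and (28, -15) with distance 2.2361

The closest pair is (30, -14) and (28, -15) with Euclidean distance 2.2361. For 8 points, brute-force pairwise comparison is shown above. For large n, the divide-and-conquer algorithm (sort by x, recurse on halves, check the dividing strip) achieves O(n log n).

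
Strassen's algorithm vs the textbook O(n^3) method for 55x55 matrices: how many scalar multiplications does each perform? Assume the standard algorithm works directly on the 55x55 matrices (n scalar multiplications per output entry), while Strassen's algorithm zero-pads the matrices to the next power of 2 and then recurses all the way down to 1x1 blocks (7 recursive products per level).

Matrix multiplication for 55x55 matrices:

Strassen's algorithm requires power-of-2 dimensions. Pad 55x55 to 64x64 (next power of 2).

Standard algorithm: 55^3 = 166375 multiplications
Strassen's algorithm: 7^(log2(64)) = 7^6 = 117649 multiplications
Savings: 166375 - 117649 = 48726 multiplications

Standard: 166375 multiplications (55^3). Strassen: 117649 multiplications (7^6, after padding to 64x64). Strassen reduces 8 recursive multiplications to 7 at each level.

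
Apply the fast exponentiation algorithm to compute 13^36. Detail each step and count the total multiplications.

Computing 13^36 by squaring (build up from 13^1; each line after the first costs one multiplication):

13^1 = 13
13^2 = (13^1)^2 = 13^2 = 169
13^4 = (13^2)^2 = 169^2 = 28561
13^8 = (13^4)^2 = 28561^2 = 815730721
13^9 = 13 * 13^8 = 13 * 815730721 = 10604499373
13^18 = (13^9)^2 = 10604499373^2 = 112455406951957393129
13^36 = (13^18)^2 = 112455406951957393129^2 = 12646218552730347184269489080961456410641

Result: 12646218552730347184269489080961456410641
Multiplications needed: 6 (6 lines after 13^1)

13^36 = 12646218552730347184269489080961456410641. Using exponentiation by squaring, this requires 6 multiplications. The key idea: if the exponent is even, square the half-power; if odd, multiply by the base once.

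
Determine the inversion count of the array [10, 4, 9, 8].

Finding inversions in [10, 4, 9, 8]:

(0, 1): arr[0]=10 > arr[1]=4
(0, 2): arr[0]=10 > arr[2]=9
(0, 3): arr[0]=10 > arr[3]=8
(2, 3): arr[2]=9 > arr[3]=8

Total inversions: 4

The array has 4 inversion(s): (0,1), (0,2), (0,3), (2,3). Each pair (i,j) satisfies i < j and arr[i] > arr[j].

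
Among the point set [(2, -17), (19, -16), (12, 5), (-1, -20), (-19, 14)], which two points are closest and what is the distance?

Computing all pairwise distances among 5 points:

d((2, -17), (19, -16)) = 17.0294
d((2, -17), (12, 5)) = 24.1661
d((2, -17), (-1, -20)) = 4.2426 <-- minimum
d((2, -17), (-19, 14)) = 37.4433
d((19, -16), (12, 5)) = 22.1359
d((19, -16), (-1, -20)) = 20.3961
d((19, -16), (-19, 14)) = 48.4149
d((12, 5), (-1, -20)) = 28.178
d((12, 5), (-19, 14)) = 32.28
d((-1, -20), (-19, 14)) = 38.4708

Closest pair: (2, -17) and (-1, -20) with distance 4.2426

The closest pair is (2, -17) and (-1, -20) with Euclidean distance 4.2426. For 5 points, brute-force pairwise comparison is shown above. For large n, the divide-and-conquer algorithm (sort by x, recurse on halves, check the dividing strip) achieves O(n log n).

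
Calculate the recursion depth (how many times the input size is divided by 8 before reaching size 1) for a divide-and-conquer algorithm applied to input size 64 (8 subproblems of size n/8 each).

For divide and conquer with division factor 8:

Problem sizes at each level:
Level 0: 64
Level 1: 8
Level 2: 1

The root is level 0 and the size-1 base case is level 2 (the tree spans levels 0 through 2, i.e. 3 levels counting the root), so the depth is the number of divisions: log_8(64) = 2

The recursion tree depth is log_8(64) = 2. At each level, the problem size is divided by 8, so it takes 2 divisions to reduce to a base case of size 1. The algorithm makes 8 recursive calls at each level.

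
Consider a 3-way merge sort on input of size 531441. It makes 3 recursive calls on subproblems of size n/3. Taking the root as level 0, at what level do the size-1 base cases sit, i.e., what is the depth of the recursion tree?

For divide and conquer with division factor 3:

Problem sizes at each level:
Level 0: 531441
Level 1: 177147
Level 2: 59049
Level 3: 19683
Level 4: 6561
Level 5: 2187
Level 6: 729
Level 7: 243
Level 8: 81
Level 9: 27
Level 10: 9
Level 11: 3
Level 12: 1

The root is level 0 and the size-1 base case is level 12 (the tree spans levels 0 through 12, i.e. 13 levels counting the root), so the depth is the number of divisions: log_3(531441) = 12

The recursion tree depth is log_3(531441) = 12. At each level, the problem size is divided by 3, so it takes 12 divisions to reduce to a base case of size 1. The algorithm makes 3 recursive calls at each level.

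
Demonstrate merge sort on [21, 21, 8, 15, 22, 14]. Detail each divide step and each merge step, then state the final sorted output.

Merge sort trace:

Split: [21, 21, 8, 15, 22, 14] -> [21, 21, 8] and [15, 22, 14]
  Split: [21, 21, 8] -> [21] and [21, 8]
    Split: [21, 8] -> [21] and [8]
    Merge: [21] + [8] -> [8, 21]
  Merge: [21] + [8, 21] -> [8, 21, 21]
  Split: [15, 22, 14] -> [15] and [22, 14]
    Split: [22, 14] -> [22] and [14]
    Merge: [22] + [14] -> [14, 22]
  Merge: [15] + [14, 22] -> [14, 15, 22]
Merge: [8, 21, 21] + [14, 15, 22] -> [8, 14, 15, 21, 21, 22]

Final sorted array: [8, 14, 15, 21, 21, 22]

The merge sort proceeds by recursively splitting the array and merging sorted halves.
After all merges, the sorted array is [8, 14, 15, 21, 21, 22].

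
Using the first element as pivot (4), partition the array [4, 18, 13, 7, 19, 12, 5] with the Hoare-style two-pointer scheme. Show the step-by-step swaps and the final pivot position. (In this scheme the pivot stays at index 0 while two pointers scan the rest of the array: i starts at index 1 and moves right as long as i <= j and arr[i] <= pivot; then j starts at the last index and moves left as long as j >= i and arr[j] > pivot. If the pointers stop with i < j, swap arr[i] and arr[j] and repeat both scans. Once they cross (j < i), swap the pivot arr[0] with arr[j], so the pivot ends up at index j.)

Hoare-style two-pointer partition with pivot = 4:

Initial array: [4, 18, 13, 7, 19, 12, 5]

Pointers start at i = 1, j = 6.
i ends at 1, j ends at 0: the pointers have crossed (j < i), so scanning stops.

j = 0, so swapping arr[0] with arr[j] leaves the pivot at position 0: [4, 18, 13, 7, 19, 12, 5]
Pivot position: 0

After partitioning with pivot 4, the array becomes [4, 18, 13, 7, 19, 12, 5]. The pivot is placed at index 0. All elements to the left of the pivot are <= 4, and all elements to the right are > 4.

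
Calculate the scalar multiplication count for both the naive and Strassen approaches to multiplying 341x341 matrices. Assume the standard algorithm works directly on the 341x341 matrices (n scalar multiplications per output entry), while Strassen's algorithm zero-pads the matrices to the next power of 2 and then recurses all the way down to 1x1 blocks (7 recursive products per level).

Matrix multiplication for 341x341 matrices:

Strassen's algorithm requires power-of-2 dimensions. Pad 341x341 to 512x512 (next power of 2).

Standard algorithm: 341^3 = 39651821 multiplications
Strassen's algorithm: 7^(log2(512)) = 7^9 = 40353607 multiplications
Difference: 39651821 - 40353607 = -701786 (Strassen uses MORE here due to padding overhead — for small or just-over-power-of-2 n, padding can outweigh the per-level savings)

Standard: 39651821 multiplications (341^3). Strassen: 40353607 multiplications (7^9, after padding to 512x512). Strassen reduces 8 recursive multiplications to 7 at each level.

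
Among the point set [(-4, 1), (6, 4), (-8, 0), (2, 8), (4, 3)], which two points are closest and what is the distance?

Computing all pairwise distances among 5 points:

d((-4, 1), (6, 4)) = 10.4403
d((-4, 1), (-8, 0)) = 4.1231
d((-4, 1), (2, 8)) = 9.2195
d((-4, 1), (4, 3)) = 8.2462
d((6, 4), (-8, 0)) = 14.5602
d((6, 4), (2, 8)) = 5.6569
d((6, 4), (4, 3)) = 2.2361 <-- minimum
d((-8, 0), (2, 8)) = 12.8062
d((-8, 0), (4, 3)) = 12.3693
d((2, 8), (4, 3)) = 5.3852

Closest pair: (6, 4) and (4, 3) with distance 2.2361

The closest pair is (6, 4) and (4, 3) with Euclidean distance 2.2361. For 5 points, brute-force pairwise comparison is shown above. For large n, the divide-and-conquer algorithm (sort by x, recurse on halves, check the dividing strip) achieves O(n log n).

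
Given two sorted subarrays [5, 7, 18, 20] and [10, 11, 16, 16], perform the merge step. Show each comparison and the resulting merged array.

Merging process:

Compare 5 vs 10: take 5 from left. Merged: [5]
Compare 7 vs 10: take 7 from left. Merged: [5, 7]
Compare 18 vs 10: take 10 from right. Merged: [5, 7, 10]
Compare 18 vs 11: take 11 from right. Merged: [5, 7, 10, 11]
Compare 18 vs 16: take 16 from right. Merged: [5, 7, 10, 11, 16]
Compare 18 vs 16: take 16 from right. Merged: [5, 7, 10, 11, 16, 16]
Append remaining from left: [18, 20]. Merged: [5, 7, 10, 11, 16, 16, 18, 20]

Final merged array: [5, 7, 10, 11, 16, 16, 18, 20]
Total comparisons: 6

The merged array is [5, 7, 10, 11, 16, 16, 18, 20], requiring 6 comparisons. The merge step runs in O(n) time where n is the total number of elements.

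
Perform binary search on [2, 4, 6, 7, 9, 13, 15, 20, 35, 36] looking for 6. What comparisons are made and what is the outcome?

Binary search for 6 in [2, 4, 6, 7, 9, 13, 15, 20, 35, 36]:

lo=0, hi=9, mid=4, arr[mid]=9 -> 9 > 6, search left half
lo=0, hi=3, mid=1, arr[mid]=4 -> 4 < 6, search right half
lo=2, hi=3, mid=2, arr[mid]=6 -> Found target at index 2!

Binary search finds 6 at index 2 after 3 comparisons. The search repeatedly halves the search space by comparing with the middle element.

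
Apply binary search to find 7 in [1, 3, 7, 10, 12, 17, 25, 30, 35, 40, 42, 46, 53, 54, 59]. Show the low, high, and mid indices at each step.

Binary search for 7 in [1, 3, 7, 10, 12, 17, 25, 30, 35, 40, 42, 46, 53, 54, 59]:

lo=0, hi=14, mid=7, arr[mid]=30 -> 30 > 7, search left half
lo=0, hi=6, mid=3, arr[mid]=10 -> 10 > 7, search left half
lo=0, hi=2, mid=1, arr[mid]=3 -> 3 < 7, search right half
lo=2, hi=2, mid=2, arr[mid]=7 -> Found target at index 2!

Binary search finds 7 at index 2 after 4 comparisons. The search repeatedly halves the search space by comparing with the middle element.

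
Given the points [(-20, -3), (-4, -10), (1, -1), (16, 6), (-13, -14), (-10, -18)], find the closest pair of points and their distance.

Computing all pairwise distances among 6 points:

d((-20, -3), (-4, -10)) = 17.4642
d((-20, -3), (1, -1)) = 21.095
d((-20, -3), (16, 6)) = 37.108
d((-20, -3), (-13, -14)) = 13.0384
d((-20, -3), (-10, -18)) = 18.0278
d((-4, -10), (1, -1)) = 10.2956
d((-4, -10), (16, 6)) = 25.6125
d((-4, -10), (-13, -14)) = 9.8489
d((-4, -10), (-10, -18)) = 10.0
d((1, -1), (16, 6)) = 16.5529
d((1, -1), (-13, -14)) = 19.105
d((1, -1), (-10, -18)) = 20.2485
d((16, 6), (-13, -14)) = 35.2278
d((16, 6), (-10, -18)) = 35.3836
d((-13, -14), (-10, -18)) = 5.0 <-- minimum

Closest pair: (-13, -14) and (-10, -18) with distance 5.0

The closest pair is (-13, -14) and (-10, -18) with Euclidean distance 5.0. For 6 points, brute-force pairwise comparison is shown above. For large n, the divide-and-conquer algorithm (sort by x, recurse on halves, check the dividing strip) achieves O(n log n).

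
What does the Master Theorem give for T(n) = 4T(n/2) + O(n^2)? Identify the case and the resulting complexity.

Master Theorem for T(n) = 4T(n/2) + O(n^2):

a = 4, b = 2, c = 2
log_b(a) = log_2(4) = 2.0000

Case 2: c = 2 = log_2(4) = 2.0000
T(n) = O(n^2 log n) = O(n^2 log n)

For T(n) = 4T(n/2) + O(n^2): log_2(4) = 2.0000. This is Case 2 of the Master Theorem (c = log_b(a), equal work at all levels), giving O(n^2 log n).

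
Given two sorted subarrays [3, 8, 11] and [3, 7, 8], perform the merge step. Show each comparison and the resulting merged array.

Merging process:

Compare 3 vs 3: take 3 from left. Merged: [3]
Compare 8 vs 3: take 3 from right. Merged: [3, 3]
Compare 8 vs 7: take 7 from right. Merged: [3, 3, 7]
Compare 8 vs 8: take 8 from left. Merged: [3, 3, 7, 8]
Compare 11 vs 8: take 8 from right. Merged: [3, 3, 7, 8, 8]
Append remaining from left: [11]. Merged: [3, 3, 7, 8, 8, 11]

Final merged array: [3, 3, 7, 8, 8, 11]
Total comparisons: 5

The merged array is [3, 3, 7, 8, 8, 11], requiring 5 comparisons. The merge step runs in O(n) time where n is the total number of elements.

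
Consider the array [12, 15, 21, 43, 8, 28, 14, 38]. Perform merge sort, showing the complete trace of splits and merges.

Merge sort trace:

Split: [12, 15, 21, 43, 8, 28, 14, 38] -> [12, 15, 21, 43] and [8, 28, 14, 38]
  Split: [12, 15, 21, 43] -> [12, 15] and [21, 43]
    Split: [12, 15] -> [12] and [15]
    Merge: [12] + [15] -> [12, 15]
    Split: [21, 43] -> [21] and [43]
    Merge: [21] + [43] -> [21, 43]
  Merge: [12, 15] + [21, 43] -> [12, 15, 21, 43]
  Split: [8, 28, 14, 38] -> [8, 28] and [14, 38]
    Split: [8, 28] -> [8] and [28]
    Merge: [8] + [28] -> [8, 28]
    Split: [14, 38] -> [14] and [38]
    Merge: [14] + [38] -> [14, 38]
  Merge: [8, 28] + [14, 38] -> [8, 14, 28, 38]
Merge: [12, 15, 21, 43] + [8, 14, 28, 38] -> [8, 12, 14, 15, 21, 28, 38, 43]

Final sorted array: [8, 12, 14, 15, 21, 28, 38, 43]

The merge sort proceeds by recursively splitting the array and merging sorted halves.
After all merges, the sorted array is [8, 12, 14, 15, 21, 28, 38, 43].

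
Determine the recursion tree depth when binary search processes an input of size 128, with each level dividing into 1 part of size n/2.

For divide and conquer with division factor 2:

Problem sizes at each level:
Level 0: 128
Level 1: 64
Level 2: 32
Level 3: 16
Level 4: 8
Level 5: 4
Level 6: 2
Level 7: 1

The root is level 0 and the size-1 base case is level 7 (the tree spans levels 0 through 7, i.e. 8 levels counting the root), so the depth is the number of divisions: log_2(128) = 7

The recursion tree depth is log_2(128) = 7. At each level, the problem size is divided by 2, so it takes 7 divisions to reduce to a base case of size 1. The algorithm makes 1 recursive call at each level.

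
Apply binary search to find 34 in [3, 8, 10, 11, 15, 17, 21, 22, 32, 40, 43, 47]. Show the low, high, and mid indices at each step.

Binary search for 34 in [3, 8, 10, 11, 15, 17, 21, 22, 32, 40, 43, 47]:

lo=0, hi=11, mid=5, arr[mid]=17 -> 17 < 34, search right half
lo=6, hi=11, mid=8, arr[mid]=32 -> 32 < 34, search right half
lo=9, hi=11, mid=10, arr[mid]=43 -> 43 > 34, search left half
lo=9, hi=9, mid=9, arr[mid]=40 -> 40 > 34, search left half
lo=9 > hi=8, target 34 not found

Binary search determines that 34 is not in the array after 4 comparisons. The search space was exhausted without finding the target.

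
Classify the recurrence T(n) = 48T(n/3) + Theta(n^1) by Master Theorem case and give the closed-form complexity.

Master Theorem for T(n) = 48T(n/3) + O(n^1):

a = 48, b = 3, c = 1
log_b(a) = log_3(48) = 3.5237

Case 1: c = 1 < log_3(48) = 3.5237
T(n) = O(n^(log_3 48))

For T(n) = 48T(n/3) + O(n^1): log_3(48) = 3.5237. This is Case 1 of the Master Theorem (c < log_b(a), work dominated by leaves), giving O(n^(log_3 48)).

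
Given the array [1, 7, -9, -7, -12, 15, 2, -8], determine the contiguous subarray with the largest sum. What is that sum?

Using Kadane's algorithm on [1, 7, -9, -7, -12, 15, 2, -8]:

Scanning through the array:
Position 1 (value 7): max_ending_here = 8, max_so_far = 8
Position 2 (value -9): max_ending_here = -1, max_so_far = 8
Position 3 (value -7): max_ending_here = -7, max_so_far = 8
Position 4 (value -12): max_ending_here = -12, max_so_far = 8
Position 5 (value 15): max_ending_here = 15, max_so_far = 15
Position 6 (value 2): max_ending_here = 17, max_so_far = 17
Position 7 (value -8): max_ending_here = 9, max_so_far = 17

Maximum subarray: [15, 2]
Maximum sum: 17

The maximum subarray is [15, 2] with sum 17. This subarray runs from index 5 to index 6.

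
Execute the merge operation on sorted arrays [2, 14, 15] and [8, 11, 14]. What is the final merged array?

Merging process:

Compare 2 vs 8: take 2 from left. Merged: [2]
Compare 14 vs 8: take 8 from right. Merged: [2, 8]
Compare 14 vs 11: take 11 from right. Merged: [2, 8, 11]
Compare 14 vs 14: take 14 from left. Merged: [2, 8, 11, 14]
Compare 15 vs 14: take 14 from right. Merged: [2, 8, 11, 14, 14]
Append remaining from left: [15]. Merged: [2, 8, 11, 14, 14, 15]

Final merged array: [2, 8, 11, 14, 14, 15]
Total comparisons: 5

The merged array is [2, 8, 11, 14, 14, 15], requiring 5 comparisons. The merge step runs in O(n) time where n is the total number of elements.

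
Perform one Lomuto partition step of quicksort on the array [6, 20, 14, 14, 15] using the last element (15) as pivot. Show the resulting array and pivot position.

Lomuto partition with pivot = 15:

Initial array: [6, 20, 14, 14, 15]

arr[0]=6 <= 15: swap with position 0, array becomes [6, 20, 14, 14, 15]
arr[1]=20 > 15: no swap
arr[2]=14 <= 15: swap with position 1, array becomes [6, 14, 20, 14, 15]
arr[3]=14 <= 15: swap with position 2, array becomes [6, 14, 14, 20, 15]

Place pivot at position 3: [6, 14, 14, 15, 20]
Pivot position: 3

After partitioning with pivot 15, the array becomes [6, 14, 14, 15, 20]. The pivot is placed at index 3. All elements to the left of the pivot are <= 15, and all elements to the right are > 15.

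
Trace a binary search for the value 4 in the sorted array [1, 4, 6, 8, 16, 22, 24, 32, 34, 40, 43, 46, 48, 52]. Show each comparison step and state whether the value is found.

Binary search for 4 in [1, 4, 6, 8, 16, 22, 24, 32, 34, 40, 43, 46, 48, 52]:

lo=0, hi=13, mid=6, arr[mid]=24 -> 24 > 4, search left half
lo=0, hi=5, mid=2, arr[mid]=6 -> 6 > 4, search left half
lo=0, hi=1, mid=0, arr[mid]=1 -> 1 < 4, search right half
lo=1, hi=1, mid=1, arr[mid]=4 -> Found target at index 1!

Binary search finds 4 at index 1 after 4 comparisons. The search repeatedly halves the search space by comparing with the middle element.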